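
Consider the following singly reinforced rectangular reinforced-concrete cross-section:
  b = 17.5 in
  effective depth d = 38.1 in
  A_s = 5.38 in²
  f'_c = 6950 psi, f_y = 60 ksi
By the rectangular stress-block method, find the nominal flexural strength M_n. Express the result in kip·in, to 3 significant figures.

M_n ≈ 11800 kip·in

T = A_s f_y = 5.38 × 60 = 322.8 kips.
a = T/(0.85 f'_c b) = 322.8/(0.85 × 6.95 × 17.5) = 3.122 in.
M_n = T(d − a/2) = 322.8 × (38.1 − 1.561) = 11794.8 kip·in.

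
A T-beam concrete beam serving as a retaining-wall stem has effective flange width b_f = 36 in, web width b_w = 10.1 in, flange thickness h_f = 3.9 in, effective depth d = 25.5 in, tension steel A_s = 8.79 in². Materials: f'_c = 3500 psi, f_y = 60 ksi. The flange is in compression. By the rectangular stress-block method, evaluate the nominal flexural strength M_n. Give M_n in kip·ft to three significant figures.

M_n ≈ 1000 kip·ft

Tension: T = A_s f_y = 8.79 × 60 = 527.4 kips.
Try a within the flange: a = T/(0.85 f'_c b_f) = 527.4/(0.85 × 3.5 × 36) = 4.924 in.
a = 4.924 > h_f = 3.9 in: the block extends into the web. Split into flange-overhang and web parts.
C_f = 0.85 f'_c (b_f − b_w) h_f = 0.85 × 3.5 × (36 − 10.1) × 3.9 = 300.5 kips.
Remaining web compression depth: a_w = (T − C_f)/(0.85 f'_c b_w) = (527.4 − 300.5)/(0.85 × 3.5 × 10.1) = 7.551 in.
M_n = C_f(d − h_f/2) + (T − C_f)(d − a_w/2) = 300.5 × (25.5 − 1.95) + 226.9 × (25.5 − 3.7755) = 7076.8 + 4929.3 = 12006.1 kip·in.
M_n = 12006.1/12 = 1000.51 kip·ft.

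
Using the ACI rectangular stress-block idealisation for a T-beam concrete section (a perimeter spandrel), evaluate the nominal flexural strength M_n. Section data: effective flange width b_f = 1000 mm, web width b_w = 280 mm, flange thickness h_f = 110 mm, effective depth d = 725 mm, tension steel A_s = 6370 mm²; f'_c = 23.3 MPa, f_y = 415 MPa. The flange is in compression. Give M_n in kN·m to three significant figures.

Tension: T = A_s f_y = 6370 × 415 = 2643550 N.
Try a within the flange: a = T/(0.85 f'_c b_f) = 2643550/(0.85 × 23.3 × 1000) = 133.48 mm.
a = 133.48 > h_f = 110 mm: the block extends into the web. Split into flange-overhang and web parts.
C_f = 0.85 f'_c (b_f − b_w) h_f = 0.85 × 23.3 × (1000 − 280) × 110 = 1568556 N.
Remaining web compression depth: a_w = (T − C_f)/(0.85 f'_c b_w) = (2643550 − 1568556)/(0.85 × 23.3 × 280) = 193.85 mm.
M_n = C_f(d − h_f/2) + (T − C_f)(d − a_w/2) = 1568556 × (725 − 55) + 1074994 × (725 − 96.925) = 1050.93 + 675.18 = 1726.11 × 10⁶ N·mm.
M_n = 1726.11 kN·m.

M_n ≈ 1730 kN·m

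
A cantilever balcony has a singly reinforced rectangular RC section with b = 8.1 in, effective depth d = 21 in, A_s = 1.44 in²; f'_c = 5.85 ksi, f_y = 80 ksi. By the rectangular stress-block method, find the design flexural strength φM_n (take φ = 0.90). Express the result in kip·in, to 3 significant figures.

φM_n ≈ 2030 kip·in

T = A_s f_y = 1.44 × 80 = 115.2 kips.
a = T/(0.85 f'_c b) = 115.2/(0.85 × 5.85 × 8.1) = 2.860 in.
M_n = T(d − a/2) = 115.2 × (21 − 1.43) = 2254.5 kip·in.
φM_n = 0.90 × 2254.5 = 2029.1 kip·in.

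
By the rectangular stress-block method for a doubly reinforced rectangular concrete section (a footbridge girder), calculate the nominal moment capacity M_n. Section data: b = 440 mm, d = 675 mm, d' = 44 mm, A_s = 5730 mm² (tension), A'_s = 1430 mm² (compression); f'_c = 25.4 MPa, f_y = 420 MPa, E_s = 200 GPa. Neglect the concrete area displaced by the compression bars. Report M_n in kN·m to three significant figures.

Assume both tension and compression steel yield.
Net tension couple steel: A_s − A'_s = 4300 mm².
a = (A_s − A'_s) f_y / (0.85 f'_c b) = 1806000/(0.85 × 25.4 × 440) = 190.11 mm.
c = a/β₁ = 190.11/0.85 = 223.66 mm; ε'_s = 0.003(c − d')/c = 0.0024 ≥ f_y/E_s = 0.0021, so compression steel does yield.
M_n = (A_s − A'_s) f_y (d − a/2) + A'_s f_y (d − d') = [1806000 × (675 − 95.055) + 600600 × (675 − 44)] × 10⁻⁶ = 1047.38 + 378.98 = 1426.36 kN·m.

M_n ≈ 1430 kN·m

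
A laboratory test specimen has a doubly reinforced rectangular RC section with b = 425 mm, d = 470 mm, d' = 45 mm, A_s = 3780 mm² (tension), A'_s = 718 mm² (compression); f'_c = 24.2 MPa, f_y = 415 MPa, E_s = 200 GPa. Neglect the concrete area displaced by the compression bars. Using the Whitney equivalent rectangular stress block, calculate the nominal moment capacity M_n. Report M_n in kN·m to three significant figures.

Assume both tension and compression steel yield.
Net tension couple steel: A_s − A'_s = 3062 mm².
a = (A_s − A'_s) f_y / (0.85 f'_c b) = 1270730/(0.85 × 24.2 × 425) = 145.36 mm.
c = a/β₁ = 145.36/0.85 = 171.01 mm; ε'_s = 0.003(c − d')/c = 0.0022 ≥ f_y/E_s = 0.0021, so compression steel does yield.
M_n = (A_s − A'_s) f_y (d − a/2) + A'_s f_y (d − d') = [1270730 × (470 − 72.68) + 297970 × (470 − 45)] × 10⁻⁶ = 504.89 + 126.64 = 631.53 kN·m.

M_n ≈ 632 kN·m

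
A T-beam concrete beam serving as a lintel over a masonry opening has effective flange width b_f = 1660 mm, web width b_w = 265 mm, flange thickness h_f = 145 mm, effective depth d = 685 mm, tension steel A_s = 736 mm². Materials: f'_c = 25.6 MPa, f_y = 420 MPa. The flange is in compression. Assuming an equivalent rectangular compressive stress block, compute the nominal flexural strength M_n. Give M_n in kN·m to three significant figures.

Tension: T = A_s f_y = 736 × 420 = 309120 N.
Try a within the flange: a = T/(0.85 f'_c b_f) = 309120/(0.85 × 25.6 × 1660) = 8.56 mm.
Since a = 8.56 ≤ h_f = 145 mm, the stress block lies entirely in the flange; analyse as a rectangular beam of width b_f.
M_n = T(d − a/2) = 309120 × (685 − 4.28) = 210.42 × 10⁶ N·mm.
M_n = 210.42 kN·m.

M_n ≈ 210 kN·m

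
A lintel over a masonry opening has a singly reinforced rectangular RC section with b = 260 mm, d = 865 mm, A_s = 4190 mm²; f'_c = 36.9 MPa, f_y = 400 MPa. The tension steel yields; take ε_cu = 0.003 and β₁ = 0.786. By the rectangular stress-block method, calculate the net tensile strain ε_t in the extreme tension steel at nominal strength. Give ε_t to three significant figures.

ε_t ≈ 0.00692

a = A_s f_y/(0.85 f'_c b) = 205.52 mm.
β₁ = 0.786, so c = a/β₁ = 205.52/0.786 = 261.48 mm.
From the linear strain diagram with ε_cu = 0.003: ε_t = 0.003 (d − c)/c = 0.003 × (865 − 261.48)/261.48 = 0.00692.
Since ε_t ≥ 0.005, the section is tension-controlled.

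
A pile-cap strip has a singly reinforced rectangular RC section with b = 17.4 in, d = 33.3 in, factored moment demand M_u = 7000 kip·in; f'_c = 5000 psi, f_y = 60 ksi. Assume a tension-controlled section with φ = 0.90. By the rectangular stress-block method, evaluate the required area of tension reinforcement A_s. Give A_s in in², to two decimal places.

M_n = M_u/φ = 7000/0.90 = 7777.78 kip·in.
From M_n = 0.85 f'_c a b (d − a/2):
a = d − √(d² − 2M_n/(0.85 f'_c b)) = 33.3 − √(33.3² − 2 × 7777.78/(0.85 × 5 × 17.4)) = 3.324 in.
A_s = 0.85 f'_c a b / f_y = 0.85 × 5 × 3.324 × 17.4 / 60 = 4.097 in².

A_s ≈ 4.10 in²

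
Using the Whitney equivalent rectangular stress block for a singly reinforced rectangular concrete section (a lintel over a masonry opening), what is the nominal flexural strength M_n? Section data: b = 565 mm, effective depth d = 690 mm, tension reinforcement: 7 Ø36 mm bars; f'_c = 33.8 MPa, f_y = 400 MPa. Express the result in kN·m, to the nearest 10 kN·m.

M_n ≈ 1720 kN·m

A_s = 7 × 1018 = 7126 mm².
T = A_s f_y = 7126 × 400 = 2850400 N = 2850.4 kN.
From C = T: a = T/(0.85 f'_c b) = 2850400/(0.85 × 33.8 × 565) = 175.60 mm.
M_n = T(d − a/2) = 2850.4 kN × (690 − 87.8) mm = 1716.51 kN·m.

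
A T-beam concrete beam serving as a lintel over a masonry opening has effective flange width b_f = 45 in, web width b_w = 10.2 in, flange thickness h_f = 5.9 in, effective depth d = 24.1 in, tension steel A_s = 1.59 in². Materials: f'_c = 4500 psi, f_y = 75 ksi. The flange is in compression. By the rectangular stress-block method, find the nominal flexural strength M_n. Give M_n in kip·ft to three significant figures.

Tension: T = A_s f_y = 1.59 × 75 = 119.25 kips.
Try a within the flange: a = T/(0.85 f'_c b_f) = 119.25/(0.85 × 4.5 × 45) = 0.693 in.
Since a = 0.693 ≤ h_f = 5.9 in, the stress block lies entirely in the flange; analyse as a rectangular beam of width b_f.
M_n = T(d − a/2) = 119.25 × (24.1 − 0.3465) = 2832.6 kip·in.
M_n = 2832.6/12 = 236.05 kip·ft.

M_n ≈ 236 kip·ft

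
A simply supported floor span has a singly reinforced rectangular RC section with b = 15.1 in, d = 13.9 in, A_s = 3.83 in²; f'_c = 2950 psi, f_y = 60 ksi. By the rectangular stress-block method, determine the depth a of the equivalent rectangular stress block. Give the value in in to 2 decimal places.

T = A_s f_y = 3.83 × 60 = 229.8 kips.
a = T/(0.85 f'_c b) = 229.8/(0.85 × 2.95 × 15.1) = 6.07 in.

a ≈ 6.07 in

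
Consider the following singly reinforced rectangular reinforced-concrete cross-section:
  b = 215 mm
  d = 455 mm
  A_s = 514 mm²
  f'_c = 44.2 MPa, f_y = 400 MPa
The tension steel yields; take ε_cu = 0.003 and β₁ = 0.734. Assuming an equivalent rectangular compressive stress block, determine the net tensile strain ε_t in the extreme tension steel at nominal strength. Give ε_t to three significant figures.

a = A_s f_y/(0.85 f'_c b) = 25.45 mm.
β₁ = 0.734, so c = a/β₁ = 25.45/0.734 = 34.67 mm.
From the linear strain diagram with ε_cu = 0.003: ε_t = 0.003 (d − c)/c = 0.003 × (455 − 34.67)/34.67 = 0.0364.
Since ε_t ≥ 0.005, the section is tension-controlled.

ε_t ≈ 0.0364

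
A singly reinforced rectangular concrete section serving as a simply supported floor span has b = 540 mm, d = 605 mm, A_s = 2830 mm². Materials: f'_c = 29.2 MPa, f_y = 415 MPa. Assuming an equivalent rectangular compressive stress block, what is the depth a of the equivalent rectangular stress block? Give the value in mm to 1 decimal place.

T = A_s f_y = 2830 × 415 = 1174450 N = 1174.45 kN.
Setting C = 0.85 f'_c a b equal to T: a = 1174450/(0.85 × 29.2 × 540) = 87.6 mm.

a ≈ 87.6 mm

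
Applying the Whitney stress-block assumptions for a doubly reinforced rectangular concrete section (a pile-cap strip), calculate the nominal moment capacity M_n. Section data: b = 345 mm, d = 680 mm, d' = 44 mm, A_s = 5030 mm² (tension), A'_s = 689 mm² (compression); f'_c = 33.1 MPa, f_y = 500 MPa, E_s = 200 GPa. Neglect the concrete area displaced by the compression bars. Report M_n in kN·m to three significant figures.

Assume both tension and compression steel yield.
Net tension couple steel: A_s − A'_s = 4341 mm².
a = (A_s − A'_s) f_y / (0.85 f'_c b) = 2170500/(0.85 × 33.1 × 345) = 223.61 mm.
c = a/β₁ = 223.61/0.814 = 274.71 mm; ε'_s = 0.003(c − d')/c = 0.0025 ≥ f_y/E_s = 0.0025, so compression steel does yield.
M_n = (A_s − A'_s) f_y (d − a/2) + A'_s f_y (d − d') = [2170500 × (680 − 111.805) + 344500 × (680 − 44)] × 10⁻⁶ = 1233.27 + 219.10 = 1452.37 kN·m.

M_n ≈ 1450 kN·m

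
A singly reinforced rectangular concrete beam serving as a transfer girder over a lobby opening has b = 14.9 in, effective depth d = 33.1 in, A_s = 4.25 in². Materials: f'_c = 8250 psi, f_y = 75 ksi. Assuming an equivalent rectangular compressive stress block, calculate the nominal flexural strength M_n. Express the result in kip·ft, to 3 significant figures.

T = A_s f_y = 4.25 × 75 = 318.75 kips.
a = T/(0.85 f'_c b) = 318.75/(0.85 × 8.25 × 14.9) = 3.051 in.
M_n = T(d − a/2) = 318.75 × (33.1 − 1.5255) = 10064.4 kip·in = 10064.4/12 = 838.70 kip·ft.

M_n ≈ 839 kip·ft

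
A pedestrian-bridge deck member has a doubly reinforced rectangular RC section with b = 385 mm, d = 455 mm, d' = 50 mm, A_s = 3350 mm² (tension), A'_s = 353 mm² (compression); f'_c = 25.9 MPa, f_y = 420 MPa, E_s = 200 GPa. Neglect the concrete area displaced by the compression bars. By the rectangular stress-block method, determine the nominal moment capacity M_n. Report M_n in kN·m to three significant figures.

M_n ≈ 539 kN·m

Assume both tension and compression steel yield.
Net tension couple steel: A_s − A'_s = 2997 mm².
a = (A_s − A'_s) f_y / (0.85 f'_c b) = 1258740/(0.85 × 25.9 × 385) = 148.51 mm.
c = a/β₁ = 148.51/0.85 = 174.72 mm; ε'_s = 0.003(c − d')/c = 0.0021 ≥ f_y/E_s = 0.0021, so compression steel does yield.
M_n = (A_s − A'_s) f_y (d − a/2) + A'_s f_y (d − d') = [1258740 × (455 − 74.255) + 148260 × (455 − 50)] × 10⁻⁶ = 479.26 + 60.05 = 539.31 kN·m.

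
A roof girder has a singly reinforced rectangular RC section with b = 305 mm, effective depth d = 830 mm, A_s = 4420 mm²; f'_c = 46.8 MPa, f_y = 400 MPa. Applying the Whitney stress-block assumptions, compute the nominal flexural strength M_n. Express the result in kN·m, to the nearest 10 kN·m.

M_n ≈ 1340 kN·m

T = A_s f_y = 4420 × 400 = 1768000 N = 1768 kN.
From C = T: a = T/(0.85 f'_c b) = 1768000/(0.85 × 46.8 × 305) = 145.72 mm.
M_n = T(d − a/2) = 1768 kN × (830 − 72.86) mm = 1338.62 kN·m.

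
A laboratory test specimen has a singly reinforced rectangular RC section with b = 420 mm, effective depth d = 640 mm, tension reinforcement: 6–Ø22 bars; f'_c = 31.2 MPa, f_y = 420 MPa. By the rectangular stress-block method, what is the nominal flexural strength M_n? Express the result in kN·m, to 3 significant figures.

M_n ≈ 572 kN·m

A_s = 6 × 380 = 2280 mm².
T = A_s f_y = 2280 × 420 = 957600 N = 957.6 kN.
From C = T: a = T/(0.85 f'_c b) = 957600/(0.85 × 31.2 × 420) = 85.97 mm.
M_n = T(d − a/2) = 957.6 kN × (640 − 42.985) mm = 571.70 kN·m.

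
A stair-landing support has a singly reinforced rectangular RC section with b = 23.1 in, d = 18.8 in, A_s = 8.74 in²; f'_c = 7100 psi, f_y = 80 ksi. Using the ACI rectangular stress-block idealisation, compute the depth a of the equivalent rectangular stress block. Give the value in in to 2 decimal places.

T = A_s f_y = 8.74 × 80 = 699.2 kips.
a = T/(0.85 f'_c b) = 699.2/(0.85 × 7.1 × 23.1) = 5.02 in.

a ≈ 5.02 in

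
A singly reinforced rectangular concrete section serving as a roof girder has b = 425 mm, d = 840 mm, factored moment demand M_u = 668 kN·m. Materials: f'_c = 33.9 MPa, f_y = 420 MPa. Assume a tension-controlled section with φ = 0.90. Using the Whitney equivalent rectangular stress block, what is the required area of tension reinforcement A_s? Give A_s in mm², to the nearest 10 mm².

M_n = M_u/φ = 668/0.90 = 742.222 kN·m.
With M_n = 0.85 f'_c a b (d − a/2), solve the quadratic for a:
a = d − √(d² − 2M_n/(0.85 f'_c b)) = 840 − √(840² − 2 × 742.222×10⁶/(0.85 × 33.9 × 425)) = 75.55 mm.
A_s = 0.85 f'_c a b / f_y = 0.85 × 33.9 × 75.55 × 425 / 420 = 2202.9 mm².

A_s ≈ 2200 mm²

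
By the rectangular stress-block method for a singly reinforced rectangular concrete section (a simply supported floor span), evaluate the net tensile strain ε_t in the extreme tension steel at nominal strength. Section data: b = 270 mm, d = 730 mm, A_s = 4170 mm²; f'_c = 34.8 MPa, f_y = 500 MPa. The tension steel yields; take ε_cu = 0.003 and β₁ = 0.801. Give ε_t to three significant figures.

ε_t ≈ 0.00372

a = A_s f_y/(0.85 f'_c b) = 261.06 mm.
β₁ = 0.801, so c = a/β₁ = 261.06/0.801 = 325.92 mm.
From the linear strain diagram with ε_cu = 0.003: ε_t = 0.003 (d − c)/c = 0.003 × (730 − 325.92)/325.92 = 0.00372.
ε_t < 0.004 — the section is over-reinforced for flexure under ACI limits.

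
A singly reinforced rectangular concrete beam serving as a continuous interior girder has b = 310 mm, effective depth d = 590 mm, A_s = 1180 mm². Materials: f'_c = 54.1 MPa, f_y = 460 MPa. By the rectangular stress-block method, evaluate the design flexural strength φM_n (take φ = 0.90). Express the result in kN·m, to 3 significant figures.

T = A_s f_y = 1180 × 460 = 542800 N = 542.8 kN.
From C = T: a = T/(0.85 f'_c b) = 542800/(0.85 × 54.1 × 310) = 38.08 mm.
M_n = T(d − a/2) = 542.8 kN × (590 − 19.04) mm = 309.92 kN·m.
φM_n = 0.90 × 309.92 = 278.93 kN·m.

φM_n ≈ 279 kN·m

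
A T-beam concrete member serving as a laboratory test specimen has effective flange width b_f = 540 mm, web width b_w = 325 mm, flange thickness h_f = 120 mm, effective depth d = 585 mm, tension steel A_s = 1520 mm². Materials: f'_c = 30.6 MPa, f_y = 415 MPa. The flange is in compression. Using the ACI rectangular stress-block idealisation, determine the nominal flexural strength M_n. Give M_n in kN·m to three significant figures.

M_n ≈ 355 kN·m

Tension: T = A_s f_y = 1520 × 415 = 630800 N.
Try a within the flange: a = T/(0.85 f'_c b_f) = 630800/(0.85 × 30.6 × 540) = 44.91 mm.
Since a = 44.91 ≤ h_f = 120 mm, the stress block lies entirely in the flange; analyse as a rectangular beam of width b_f.
M_n = T(d − a/2) = 630800 × (585 − 22.455) = 354.85 × 10⁶ N·mm.
M_n = 354.85 kN·m.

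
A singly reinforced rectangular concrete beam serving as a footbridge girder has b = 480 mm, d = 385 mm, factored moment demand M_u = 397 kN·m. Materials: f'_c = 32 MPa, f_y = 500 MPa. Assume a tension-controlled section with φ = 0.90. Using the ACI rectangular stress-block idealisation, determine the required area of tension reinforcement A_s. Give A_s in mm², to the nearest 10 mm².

M_n = M_u/φ = 397/0.90 = 441.111 kN·m.
With M_n = 0.85 f'_c a b (d − a/2), solve the quadratic for a:
a = d − √(d² − 2M_n/(0.85 f'_c b)) = 385 − √(385² − 2 × 441.111×10⁶/(0.85 × 32 × 480)) = 101.01 mm.
A_s = 0.85 f'_c a b / f_y = 0.85 × 32 × 101.01 × 480 / 500 = 2637.6 mm².

A_s ≈ 2640 mm²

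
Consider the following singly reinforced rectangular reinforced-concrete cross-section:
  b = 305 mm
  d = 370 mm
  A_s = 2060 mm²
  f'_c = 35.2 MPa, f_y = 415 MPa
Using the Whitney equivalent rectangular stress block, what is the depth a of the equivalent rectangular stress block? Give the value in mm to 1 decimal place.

T = A_s f_y = 2060 × 415 = 854900 N = 854.9 kN.
Setting C = 0.85 f'_c a b equal to T: a = 854900/(0.85 × 35.2 × 305) = 93.7 mm.

a ≈ 93.7 mm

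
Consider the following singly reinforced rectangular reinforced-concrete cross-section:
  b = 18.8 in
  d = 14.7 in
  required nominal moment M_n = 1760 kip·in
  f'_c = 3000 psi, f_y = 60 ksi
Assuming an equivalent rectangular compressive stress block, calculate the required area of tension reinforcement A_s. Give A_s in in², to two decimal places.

From M_n = 0.85 f'_c a b (d − a/2):
a = d − √(d² − 2M_n/(0.85 f'_c b)) = 14.7 − √(14.7² − 2 × 1760/(0.85 × 3 × 18.8)) = 2.756 in.
A_s = 0.85 f'_c a b / f_y = 0.85 × 3 × 2.756 × 18.8 / 60 = 2.202 in².

A_s ≈ 2.20 in²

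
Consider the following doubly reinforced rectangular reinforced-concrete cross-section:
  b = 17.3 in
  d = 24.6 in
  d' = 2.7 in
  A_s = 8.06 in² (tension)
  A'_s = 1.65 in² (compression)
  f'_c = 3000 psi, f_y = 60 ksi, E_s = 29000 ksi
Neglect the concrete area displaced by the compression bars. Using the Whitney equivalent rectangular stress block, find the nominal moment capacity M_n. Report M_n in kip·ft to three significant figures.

Assume both steels yield.
a = (A_s − A'_s) f_y/(0.85 f'_c b) = (8.06 − 1.65) × 60/(0.85 × 3 × 17.3) = 8.718 in.
c = a/β₁ = 8.718/0.85 = 10.256 in; ε'_s = 0.003(c − d')/c = 0.0022 ≥ ε_y = 0.0021, so the compression steel yields.
M_n = (A_s − A'_s) f_y (d − a/2) + A'_s f_y (d − d') = 384.6 × (24.6 − 4.359) + 99 × (24.6 − 2.7) = 7784.7 + 2168.1 = 9952.8 kip·in = 9952.8/12 = 829.40 kip·ft.

M_n ≈ 829 kip·ft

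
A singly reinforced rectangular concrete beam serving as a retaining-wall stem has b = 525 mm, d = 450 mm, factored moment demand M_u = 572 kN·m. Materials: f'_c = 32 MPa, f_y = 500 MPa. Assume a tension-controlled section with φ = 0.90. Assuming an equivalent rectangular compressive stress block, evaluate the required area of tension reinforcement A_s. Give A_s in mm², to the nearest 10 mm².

M_n = M_u/φ = 572/0.90 = 635.556 kN·m.
With M_n = 0.85 f'_c a b (d − a/2), solve the quadratic for a:
a = d − √(d² − 2M_n/(0.85 f'_c b)) = 450 − √(450² − 2 × 635.556×10⁶/(0.85 × 32 × 525)) = 113.12 mm.
A_s = 0.85 f'_c a b / f_y = 0.85 × 32 × 113.12 × 525 / 500 = 3230.7 mm².

A_s ≈ 3230 mm²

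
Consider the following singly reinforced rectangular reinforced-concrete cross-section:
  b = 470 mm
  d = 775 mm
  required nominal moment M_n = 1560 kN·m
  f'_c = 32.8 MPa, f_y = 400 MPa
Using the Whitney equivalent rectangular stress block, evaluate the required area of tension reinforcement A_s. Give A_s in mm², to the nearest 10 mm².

A_s ≈ 5660 mm²

With M_n = 0.85 f'_c a b (d − a/2), solve the quadratic for a:
a = d − √(d² − 2M_n/(0.85 f'_c b)) = 775 − √(775² − 2 × 1560×10⁶/(0.85 × 32.8 × 470)) = 172.90 mm.
A_s = 0.85 f'_c a b / f_y = 0.85 × 32.8 × 172.90 × 470 / 400 = 5664.0 mm².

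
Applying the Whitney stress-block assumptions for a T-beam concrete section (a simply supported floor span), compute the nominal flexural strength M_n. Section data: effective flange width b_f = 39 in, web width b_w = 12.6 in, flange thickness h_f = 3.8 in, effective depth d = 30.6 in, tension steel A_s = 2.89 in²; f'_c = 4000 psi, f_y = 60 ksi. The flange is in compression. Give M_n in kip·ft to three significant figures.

Tension: T = A_s f_y = 2.89 × 60 = 173.4 kips.
Try a within the flange: a = T/(0.85 f'_c b_f) = 173.4/(0.85 × 4 × 39) = 1.308 in.
Since a = 1.308 ≤ h_f = 3.8 in, the stress block lies entirely in the flange; analyse as a rectangular beam of width b_f.
M_n = T(d − a/2) = 173.4 × (30.6 − 0.654) = 5192.6 kip·in.
M_n = 5192.6/12 = 432.72 kip·ft.

M_n ≈ 433 kip·ft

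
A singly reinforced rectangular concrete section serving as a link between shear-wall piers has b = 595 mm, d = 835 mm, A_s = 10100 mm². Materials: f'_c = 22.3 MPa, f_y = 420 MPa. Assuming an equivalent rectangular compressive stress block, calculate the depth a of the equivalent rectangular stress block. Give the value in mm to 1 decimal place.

a ≈ 376.1 mm

T = A_s f_y = 10100 × 420 = 4242000 N = 4242 kN.
Setting C = 0.85 f'_c a b equal to T: a = 4242000/(0.85 × 22.3 × 595) = 376.1 mm.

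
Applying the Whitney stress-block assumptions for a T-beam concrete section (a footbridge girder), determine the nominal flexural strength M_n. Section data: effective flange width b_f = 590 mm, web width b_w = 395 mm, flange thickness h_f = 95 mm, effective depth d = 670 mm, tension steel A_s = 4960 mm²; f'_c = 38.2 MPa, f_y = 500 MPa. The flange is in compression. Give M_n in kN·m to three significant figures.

Tension: T = A_s f_y = 4960 × 500 = 2480000 N.
Try a within the flange: a = T/(0.85 f'_c b_f) = 2480000/(0.85 × 38.2 × 590) = 129.45 mm.
a = 129.45 > h_f = 95 mm: the block extends into the web. Split into flange-overhang and web parts.
C_f = 0.85 f'_c (b_f − b_w) h_f = 0.85 × 38.2 × (590 − 395) × 95 = 601507 N.
Remaining web compression depth: a_w = (T − C_f)/(0.85 f'_c b_w) = (2480000 − 601507)/(0.85 × 38.2 × 395) = 146.46 mm.
M_n = C_f(d − h_f/2) + (T − C_f)(d − a_w/2) = 601507 × (670 − 47.5) + 1878493 × (670 − 73.23) = 374.44 + 1121.03 = 1495.47 × 10⁶ N·mm.
M_n = 1495.47 kN·m.

M_n ≈ 1500 kN·m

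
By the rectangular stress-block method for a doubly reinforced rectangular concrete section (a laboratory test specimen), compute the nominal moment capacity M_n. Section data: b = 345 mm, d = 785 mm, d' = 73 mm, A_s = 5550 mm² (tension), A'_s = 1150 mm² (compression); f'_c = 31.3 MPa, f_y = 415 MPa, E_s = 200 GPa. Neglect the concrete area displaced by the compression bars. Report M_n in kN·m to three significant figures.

M_n ≈ 1590 kN·m

Assume both tension and compression steel yield.
Net tension couple steel: A_s − A'_s = 4400 mm².
a = (A_s − A'_s) f_y / (0.85 f'_c b) = 1826000/(0.85 × 31.3 × 345) = 198.94 mm.
c = a/β₁ = 198.94/0.826 = 240.85 mm; ε'_s = 0.003(c − d')/c = 0.0021 ≥ f_y/E_s = 0.0021, so compression steel does yield.
M_n = (A_s − A'_s) f_y (d − a/2) + A'_s f_y (d − d') = [1826000 × (785 − 99.47) + 477250 × (785 − 73)] × 10⁻⁶ = 1251.78 + 339.80 = 1591.58 kN·m.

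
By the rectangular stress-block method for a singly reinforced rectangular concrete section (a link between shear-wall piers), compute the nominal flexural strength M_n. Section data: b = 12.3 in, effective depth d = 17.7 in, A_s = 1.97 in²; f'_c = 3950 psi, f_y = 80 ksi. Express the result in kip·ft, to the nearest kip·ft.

T = A_s f_y = 1.97 × 80 = 157.6 kips.
a = T/(0.85 f'_c b) = 157.6/(0.85 × 3.95 × 12.3) = 3.816 in.
M_n = T(d − a/2) = 157.6 × (17.7 − 1.908) = 2488.8 kip·in = 2488.8/12 = 207.40 kip·ft.

M_n ≈ 207 kip·ft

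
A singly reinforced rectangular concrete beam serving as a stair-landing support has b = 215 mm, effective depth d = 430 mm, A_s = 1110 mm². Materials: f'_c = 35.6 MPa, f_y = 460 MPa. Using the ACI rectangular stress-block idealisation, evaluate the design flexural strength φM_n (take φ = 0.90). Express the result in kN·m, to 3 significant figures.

T = A_s f_y = 1110 × 460 = 510600 N = 510.6 kN.
From C = T: a = T/(0.85 f'_c b) = 510600/(0.85 × 35.6 × 215) = 78.48 mm.
M_n = T(d − a/2) = 510.6 kN × (430 − 39.24) mm = 199.52 kN·m.
φM_n = 0.90 × 199.52 = 179.57 kN·m.

φM_n ≈ 180 kN·m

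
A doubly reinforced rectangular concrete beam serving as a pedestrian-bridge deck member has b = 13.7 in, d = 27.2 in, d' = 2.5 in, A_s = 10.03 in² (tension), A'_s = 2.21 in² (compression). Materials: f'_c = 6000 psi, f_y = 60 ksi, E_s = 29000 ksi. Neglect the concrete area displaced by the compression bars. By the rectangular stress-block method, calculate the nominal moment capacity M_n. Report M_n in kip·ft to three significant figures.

M_n ≈ 1210 kip·ft

Assume both steels yield.
a = (A_s − A'_s) f_y/(0.85 f'_c b) = (10.03 − 2.21) × 60/(0.85 × 6 × 13.7) = 6.715 in.
c = a/β₁ = 6.715/0.75 = 8.953 in; ε'_s = 0.003(c − d')/c = 0.0022 ≥ ε_y = 0.0021, so the compression steel yields.
M_n = (A_s − A'_s) f_y (d − a/2) + A'_s f_y (d − d') = 469.2 × (27.2 − 3.3575) + 132.6 × (27.2 − 2.5) = 11186.9 + 3275.2 = 14462.1 kip·in = 14462.1/12 = 1205.18 kip·ft.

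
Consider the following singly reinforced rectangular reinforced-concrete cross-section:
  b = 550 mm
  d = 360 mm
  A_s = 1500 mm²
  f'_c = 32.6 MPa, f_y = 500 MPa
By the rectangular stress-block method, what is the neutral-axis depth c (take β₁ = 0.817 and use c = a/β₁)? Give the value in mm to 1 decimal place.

c ≈ 60.2 mm

T = A_s f_y = 1500 × 500 = 750000 N = 750 kN.
Setting C = 0.85 f'_c a b equal to T: a = 750000/(0.85 × 32.6 × 550) = 49.211 mm.
With β₁ = 0.817, c = a/β₁ = 49.211/0.817 = 60.2 mm.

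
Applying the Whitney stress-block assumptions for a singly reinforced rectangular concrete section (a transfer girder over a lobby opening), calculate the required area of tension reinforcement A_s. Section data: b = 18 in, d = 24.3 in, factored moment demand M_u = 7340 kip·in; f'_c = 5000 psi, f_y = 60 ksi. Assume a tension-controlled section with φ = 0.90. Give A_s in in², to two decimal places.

M_n = M_u/φ = 7340/0.90 = 8155.56 kip·in.
From M_n = 0.85 f'_c a b (d − a/2):
a = d − √(d² − 2M_n/(0.85 f'_c b)) = 24.3 − √(24.3² − 2 × 8155.56/(0.85 × 5 × 18)) = 4.876 in.
A_s = 0.85 f'_c a b / f_y = 0.85 × 5 × 4.876 × 18 / 60 = 6.217 in².

A_s ≈ 6.22 in²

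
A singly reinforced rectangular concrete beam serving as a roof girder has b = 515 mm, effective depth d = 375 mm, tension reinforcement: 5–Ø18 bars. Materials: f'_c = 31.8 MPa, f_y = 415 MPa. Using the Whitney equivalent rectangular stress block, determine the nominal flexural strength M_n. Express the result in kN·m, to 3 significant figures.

M_n ≈ 188 kN·m

A_s = 5 × 254 = 1270 mm².
T = A_s f_y = 1270 × 415 = 527050 N = 527.05 kN.
From C = T: a = T/(0.85 f'_c b) = 527050/(0.85 × 31.8 × 515) = 37.86 mm.
M_n = T(d − a/2) = 527.05 kN × (375 − 18.93) mm = 187.67 kN·m.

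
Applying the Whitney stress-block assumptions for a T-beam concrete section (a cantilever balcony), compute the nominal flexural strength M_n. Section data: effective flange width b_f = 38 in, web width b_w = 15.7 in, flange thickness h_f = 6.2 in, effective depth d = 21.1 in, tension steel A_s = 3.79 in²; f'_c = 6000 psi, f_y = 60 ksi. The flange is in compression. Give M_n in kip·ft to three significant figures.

M_n ≈ 389 kip·ft

Tension: T = A_s f_y = 3.79 × 60 = 227.4 kips.
Try a within the flange: a = T/(0.85 f'_c b_f) = 227.4/(0.85 × 6 × 38) = 1.173 in.
Since a = 1.173 ≤ h_f = 6.2 in, the stress block lies entirely in the flange; analyse as a rectangular beam of width b_f.
M_n = T(d − a/2) = 227.4 × (21.1 − 0.5865) = 4664.8 kip·in.
M_n = 4664.8/12 = 388.73 kip·ft.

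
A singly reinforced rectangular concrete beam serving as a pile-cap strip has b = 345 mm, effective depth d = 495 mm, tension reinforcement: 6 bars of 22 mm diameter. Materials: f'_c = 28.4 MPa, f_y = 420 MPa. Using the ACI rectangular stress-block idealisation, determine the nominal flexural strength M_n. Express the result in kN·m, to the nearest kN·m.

A_s = 6 × 380 = 2280 mm².
T = A_s f_y = 2280 × 420 = 957600 N = 957.6 kN.
From C = T: a = T/(0.85 f'_c b) = 957600/(0.85 × 28.4 × 345) = 114.98 mm.
M_n = T(d − a/2) = 957.6 kN × (495 − 57.49) mm = 418.96 kN·m.

M_n ≈ 419 kN·m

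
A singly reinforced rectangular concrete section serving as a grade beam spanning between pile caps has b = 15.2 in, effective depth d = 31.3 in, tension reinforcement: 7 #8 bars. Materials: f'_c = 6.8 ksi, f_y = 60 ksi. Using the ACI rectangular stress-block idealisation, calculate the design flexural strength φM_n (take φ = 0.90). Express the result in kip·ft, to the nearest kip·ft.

A_s = 7 × 0.79 = 5.53 in².
T = A_s f_y = 5.53 × 60 = 331.8 kips.
a = T/(0.85 f'_c b) = 331.8/(0.85 × 6.8 × 15.2) = 3.777 in.
M_n = T(d − a/2) = 331.8 × (31.3 − 1.8885) = 9758.7 kip·in = 9758.7/12 = 813.23 kip·ft.
φM_n = 0.90 × 813.23 = 731.91 kip·ft.

φM_n ≈ 732 kip·ft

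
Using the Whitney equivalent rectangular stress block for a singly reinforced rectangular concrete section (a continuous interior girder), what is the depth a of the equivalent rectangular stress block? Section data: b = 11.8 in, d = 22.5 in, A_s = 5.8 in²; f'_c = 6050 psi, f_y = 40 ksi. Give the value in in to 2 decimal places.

T = A_s f_y = 5.8 × 40 = 232 kips.
a = T/(0.85 f'_c b) = 232/(0.85 × 6.05 × 11.8) = 3.82 in.

a ≈ 3.82 in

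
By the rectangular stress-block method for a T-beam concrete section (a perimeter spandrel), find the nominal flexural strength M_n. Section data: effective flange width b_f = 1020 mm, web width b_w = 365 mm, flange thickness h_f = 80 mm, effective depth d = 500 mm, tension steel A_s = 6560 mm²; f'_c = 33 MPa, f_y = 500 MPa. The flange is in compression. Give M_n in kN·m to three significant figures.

Tension: T = A_s f_y = 6560 × 500 = 3280000 N.
Try a within the flange: a = T/(0.85 f'_c b_f) = 3280000/(0.85 × 33 × 1020) = 114.64 mm.
a = 114.64 > h_f = 80 mm: the block extends into the web. Split into flange-overhang and web parts.
C_f = 0.85 f'_c (b_f − b_w) h_f = 0.85 × 33 × (1020 − 365) × 80 = 1469820 N.
Remaining web compression depth: a_w = (T − C_f)/(0.85 f'_c b_w) = (3280000 − 1469820)/(0.85 × 33 × 365) = 176.81 mm.
M_n = C_f(d − h_f/2) + (T − C_f)(d − a_w/2) = 1469820 × (500 − 40) + 1810180 × (500 − 88.405) = 676.12 + 745.06 = 1421.18 × 10⁶ N·mm.
M_n = 1421.18 kN·m.

M_n ≈ 1420 kN·m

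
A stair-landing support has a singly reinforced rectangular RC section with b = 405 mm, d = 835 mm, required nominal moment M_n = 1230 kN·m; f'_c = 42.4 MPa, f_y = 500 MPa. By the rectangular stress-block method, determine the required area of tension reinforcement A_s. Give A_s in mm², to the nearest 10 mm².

With M_n = 0.85 f'_c a b (d − a/2), solve the quadratic for a:
a = d − √(d² − 2M_n/(0.85 f'_c b)) = 835 − √(835² − 2 × 1230×10⁶/(0.85 × 42.4 × 405)) = 107.89 mm.
A_s = 0.85 f'_c a b / f_y = 0.85 × 42.4 × 107.89 × 405 / 500 = 3149.6 mm².

A_s ≈ 3150 mm²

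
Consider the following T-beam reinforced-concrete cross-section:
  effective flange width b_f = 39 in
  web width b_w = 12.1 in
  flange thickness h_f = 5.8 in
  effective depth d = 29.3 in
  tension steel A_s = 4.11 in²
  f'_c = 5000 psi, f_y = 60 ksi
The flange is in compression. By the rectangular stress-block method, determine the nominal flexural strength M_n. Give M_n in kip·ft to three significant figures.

M_n ≈ 587 kip·ft

Tension: T = A_s f_y = 4.11 × 60 = 246.6 kips.
Try a within the flange: a = T/(0.85 f'_c b_f) = 246.6/(0.85 × 5 × 39) = 1.488 in.
Since a = 1.488 ≤ h_f = 5.8 in, the stress block lies entirely in the flange; analyse as a rectangular beam of width b_f.
M_n = T(d − a/2) = 246.6 × (29.3 − 0.744) = 7041.9 kip·in.
M_n = 7041.9/12 = 586.83 kip·ft.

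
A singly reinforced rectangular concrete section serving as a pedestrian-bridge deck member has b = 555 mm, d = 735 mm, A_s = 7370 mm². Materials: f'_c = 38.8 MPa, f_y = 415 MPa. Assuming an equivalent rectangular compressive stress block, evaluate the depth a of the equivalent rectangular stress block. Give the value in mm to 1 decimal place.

T = A_s f_y = 7370 × 415 = 3058550 N = 3058.55 kN.
Setting C = 0.85 f'_c a b equal to T: a = 3058550/(0.85 × 38.8 × 555) = 167.1 mm.

a ≈ 167.1 mm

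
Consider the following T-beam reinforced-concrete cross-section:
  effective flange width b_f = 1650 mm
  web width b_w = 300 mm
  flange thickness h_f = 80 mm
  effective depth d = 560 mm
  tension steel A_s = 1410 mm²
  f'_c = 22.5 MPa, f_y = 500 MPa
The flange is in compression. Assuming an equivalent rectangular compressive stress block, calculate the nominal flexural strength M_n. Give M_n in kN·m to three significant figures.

M_n ≈ 387 kN·m

Tension: T = A_s f_y = 1410 × 500 = 705000 N.
Try a within the flange: a = T/(0.85 f'_c b_f) = 705000/(0.85 × 22.5 × 1650) = 22.34 mm.
Since a = 22.34 ≤ h_f = 80 mm, the stress block lies entirely in the flange; analyse as a rectangular beam of width b_f.
M_n = T(d − a/2) = 705000 × (560 − 11.17) = 386.93 × 10⁶ N·mm.
M_n = 386.93 kN·m.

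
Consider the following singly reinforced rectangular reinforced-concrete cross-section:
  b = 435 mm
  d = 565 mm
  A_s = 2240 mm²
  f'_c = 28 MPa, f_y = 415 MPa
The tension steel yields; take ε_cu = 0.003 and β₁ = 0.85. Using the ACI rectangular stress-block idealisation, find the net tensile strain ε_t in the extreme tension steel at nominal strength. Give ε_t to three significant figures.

a = A_s f_y/(0.85 f'_c b) = 89.79 mm.
β₁ = 0.85, so c = a/β₁ = 89.79/0.85 = 105.64 mm.
From the linear strain diagram with ε_cu = 0.003: ε_t = 0.003 (d − c)/c = 0.003 × (565 − 105.64)/105.64 = 0.0130.
Since ε_t ≥ 0.005, the section is tension-controlled.

ε_t ≈ 0.0130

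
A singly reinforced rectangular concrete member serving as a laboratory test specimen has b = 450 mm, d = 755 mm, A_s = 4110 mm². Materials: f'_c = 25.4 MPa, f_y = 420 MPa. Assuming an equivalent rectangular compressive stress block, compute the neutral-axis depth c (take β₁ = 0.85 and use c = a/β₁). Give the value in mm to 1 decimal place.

c ≈ 209.0 mm

T = A_s f_y = 4110 × 420 = 1726200 N = 1726.2 kN.
Setting C = 0.85 f'_c a b equal to T: a = 1726200/(0.85 × 25.4 × 450) = 177.675 mm.
With β₁ = 0.85, c = a/β₁ = 177.675/0.85 = 209.0 mm.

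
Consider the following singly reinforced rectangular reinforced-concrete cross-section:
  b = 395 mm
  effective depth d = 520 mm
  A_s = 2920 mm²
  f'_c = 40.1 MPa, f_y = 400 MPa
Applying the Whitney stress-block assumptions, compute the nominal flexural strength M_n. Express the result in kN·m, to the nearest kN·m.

T = A_s f_y = 2920 × 400 = 1168000 N = 1168 kN.
From C = T: a = T/(0.85 f'_c b) = 1168000/(0.85 × 40.1 × 395) = 86.75 mm.
M_n = T(d − a/2) = 1168 kN × (520 − 43.375) mm = 556.70 kN·m.

M_n ≈ 557 kN·m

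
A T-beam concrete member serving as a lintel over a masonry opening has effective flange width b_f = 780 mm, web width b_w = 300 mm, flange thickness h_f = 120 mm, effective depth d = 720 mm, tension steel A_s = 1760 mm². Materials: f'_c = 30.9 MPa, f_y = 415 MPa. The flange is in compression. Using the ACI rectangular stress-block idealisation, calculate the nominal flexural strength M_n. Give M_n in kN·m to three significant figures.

Tension: T = A_s f_y = 1760 × 415 = 730400 N.
Try a within the flange: a = T/(0.85 f'_c b_f) = 730400/(0.85 × 30.9 × 780) = 35.65 mm.
Since a = 35.65 ≤ h_f = 120 mm, the stress block lies entirely in the flange; analyse as a rectangular beam of width b_f.
M_n = T(d − a/2) = 730400 × (720 − 17.825) = 512.87 × 10⁶ N·mm.
M_n = 512.87 kN·m.

M_n ≈ 513 kN·m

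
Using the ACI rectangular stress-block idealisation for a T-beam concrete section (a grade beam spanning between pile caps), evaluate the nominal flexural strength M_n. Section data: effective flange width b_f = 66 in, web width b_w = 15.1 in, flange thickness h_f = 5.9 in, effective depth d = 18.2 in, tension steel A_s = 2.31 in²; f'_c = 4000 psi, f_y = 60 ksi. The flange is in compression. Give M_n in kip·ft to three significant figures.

Tension: T = A_s f_y = 2.31 × 60 = 138.6 kips.
Try a within the flange: a = T/(0.85 f'_c b_f) = 138.6/(0.85 × 4 × 66) = 0.618 in.
Since a = 0.618 ≤ h_f = 5.9 in, the stress block lies entirely in the flange; analyse as a rectangular beam of width b_f.
M_n = T(d − a/2) = 138.6 × (18.2 − 0.309) = 2479.7 kip·in.
M_n = 2479.7/12 = 206.64 kip·ft.

M_n ≈ 207 kip·ft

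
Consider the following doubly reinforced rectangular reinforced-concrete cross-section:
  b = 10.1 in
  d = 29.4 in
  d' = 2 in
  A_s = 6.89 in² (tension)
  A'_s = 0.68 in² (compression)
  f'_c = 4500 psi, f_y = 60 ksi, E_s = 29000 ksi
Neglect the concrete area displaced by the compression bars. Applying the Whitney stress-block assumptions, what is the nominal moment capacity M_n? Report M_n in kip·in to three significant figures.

Assume both steels yield.
a = (A_s − A'_s) f_y/(0.85 f'_c b) = (6.89 − 0.68) × 60/(0.85 × 4.5 × 10.1) = 9.645 in.
c = a/β₁ = 9.645/0.825 = 11.691 in; ε'_s = 0.003(c − d')/c = 0.0025 ≥ ε_y = 0.0021, so the compression steel yields.
M_n = (A_s − A'_s) f_y (d − a/2) + A'_s f_y (d − d') = 372.6 × (29.4 − 4.8225) + 40.8 × (29.4 − 2) = 9157.6 + 1117.9 = 10275.5 kip·in.

M_n ≈ 10300 kip·in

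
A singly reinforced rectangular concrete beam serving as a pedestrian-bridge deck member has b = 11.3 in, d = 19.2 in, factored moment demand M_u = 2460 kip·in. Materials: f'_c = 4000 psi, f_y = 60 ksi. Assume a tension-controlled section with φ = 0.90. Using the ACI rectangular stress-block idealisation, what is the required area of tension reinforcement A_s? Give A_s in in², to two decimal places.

A_s ≈ 2.66 in²

M_n = M_u/φ = 2460/0.90 = 2733.33 kip·in.
From M_n = 0.85 f'_c a b (d − a/2):
a = d − √(d² − 2M_n/(0.85 f'_c b)) = 19.2 − √(19.2² − 2 × 2733.33/(0.85 × 4 × 11.3)) = 4.155 in.
A_s = 0.85 f'_c a b / f_y = 0.85 × 4 × 4.155 × 11.3 / 60 = 2.661 in².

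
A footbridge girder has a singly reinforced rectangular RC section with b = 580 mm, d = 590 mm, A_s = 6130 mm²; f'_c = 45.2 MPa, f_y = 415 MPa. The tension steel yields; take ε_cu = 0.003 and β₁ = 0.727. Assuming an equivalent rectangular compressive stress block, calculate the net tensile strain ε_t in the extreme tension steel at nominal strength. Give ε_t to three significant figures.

a = A_s f_y/(0.85 f'_c b) = 114.16 mm.
β₁ = 0.727, so c = a/β₁ = 114.16/0.727 = 157.03 mm.
From the linear strain diagram with ε_cu = 0.003: ε_t = 0.003 (d − c)/c = 0.003 × (590 − 157.03)/157.03 = 0.00827.
Since ε_t ≥ 0.005, the section is tension-controlled.

ε_t ≈ 0.00827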